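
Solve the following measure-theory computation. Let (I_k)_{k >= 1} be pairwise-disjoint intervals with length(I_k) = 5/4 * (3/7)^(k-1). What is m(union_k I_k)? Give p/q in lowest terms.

By countable additivity of the Lebesgue measure on pairwise disjoint measurable sets,
  m(union_{k >= 1} I_k) = sum_{k >= 1} m(I_k) = sum_{k >= 1} a * r^(k-1),
  with a = 5/4 and r = 3/7.
Since 0 < r = 3/7 < 1, the geometric series converges:
  sum_{k >= 1} a * r^(k-1) = a / (1 - r).
  = 5/4 / (1 - 3/7)
  = 5/4 / (4/7)
  = 35/16.

35/16


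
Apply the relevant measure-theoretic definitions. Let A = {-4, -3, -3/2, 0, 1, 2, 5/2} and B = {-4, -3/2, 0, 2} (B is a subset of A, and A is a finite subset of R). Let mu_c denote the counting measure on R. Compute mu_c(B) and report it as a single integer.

Counting measure assigns mu_c(E) = |E| (number of elements) when E is finite.
B has 4 element(s), so mu_c(B) = 4.

4


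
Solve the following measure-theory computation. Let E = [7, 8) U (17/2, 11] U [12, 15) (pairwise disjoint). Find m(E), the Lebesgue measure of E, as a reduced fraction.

For pairwise disjoint intervals, m(union_i I_i) = sum_i m(I_i),
and m is invariant under swapping open/closed endpoints (single points have measure 0).
So m(E) = sum_i (b_i - a_i).
  I_1 has length 8 - 7 = 1.
  I_2 has length 11 - 17/2 = 5/2.
  I_3 has length 15 - 12 = 3.
Summing:
  m(E) = 1 + 5/2 + 3 = 13/2.

13/2


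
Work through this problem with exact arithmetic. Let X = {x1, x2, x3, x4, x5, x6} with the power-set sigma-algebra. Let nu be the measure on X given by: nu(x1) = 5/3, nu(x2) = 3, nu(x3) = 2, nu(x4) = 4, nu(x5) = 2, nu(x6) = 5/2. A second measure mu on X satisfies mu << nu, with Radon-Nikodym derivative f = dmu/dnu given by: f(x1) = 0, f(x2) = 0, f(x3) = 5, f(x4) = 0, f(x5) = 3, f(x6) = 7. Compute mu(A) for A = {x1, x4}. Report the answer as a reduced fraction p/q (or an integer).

By the defining property of the Radon-Nikodym derivative, for every measurable set A,
  mu(A) = integral_A f dnu.
Since nu is a discrete measure concentrated on the atoms of X, the integral over A reduces to the sum
  mu(A) = sum_{x in A} f(x) * nu({x}).
Computing each term:
  x1: f(x1) * nu(x1) = 0 * 5/3 = 0.
  x4: f(x4) * nu(x4) = 0 * 4 = 0.
Summing: mu(A) = 0 + 0 = 0.

0


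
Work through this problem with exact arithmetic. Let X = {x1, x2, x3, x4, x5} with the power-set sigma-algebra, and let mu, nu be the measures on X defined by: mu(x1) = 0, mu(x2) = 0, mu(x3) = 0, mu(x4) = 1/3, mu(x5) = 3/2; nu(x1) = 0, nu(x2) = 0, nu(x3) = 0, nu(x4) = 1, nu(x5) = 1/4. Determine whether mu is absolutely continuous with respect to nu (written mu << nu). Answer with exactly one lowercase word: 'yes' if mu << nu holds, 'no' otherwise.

mu << nu means: every nu-null measurable set is also mu-null; equivalently, for every atom x, if nu({x}) = 0 then mu({x}) = 0.
Checking each atom:
  x1: nu = 0, mu = 0 -> consistent with mu << nu.
  x2: nu = 0, mu = 0 -> consistent with mu << nu.
  x3: nu = 0, mu = 0 -> consistent with mu << nu.
  x4: nu = 1 > 0 -> no constraint.
  x5: nu = 1/4 > 0 -> no constraint.
No atom violates the condition. Therefore mu << nu.

yes


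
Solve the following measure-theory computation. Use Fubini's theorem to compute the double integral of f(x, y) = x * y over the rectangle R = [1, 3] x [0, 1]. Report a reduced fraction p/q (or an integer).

f(x, y) is a tensor product of a function of x and a function of y, and both factors are bounded continuous (hence Lebesgue integrable) on the rectangle, so Fubini's theorem applies:
  integral_R f d(m x m) = (integral_a1^b1 x dx) * (integral_a2^b2 y dy).
Inner integral in x: integral_{1}^{3} x dx = (3^2 - 1^2)/2
  = 4.
Inner integral in y: integral_{0}^{1} y dy = (1^2 - 0^2)/2
  = 1/2.
Product: (4) * (1/2) = 2.

2


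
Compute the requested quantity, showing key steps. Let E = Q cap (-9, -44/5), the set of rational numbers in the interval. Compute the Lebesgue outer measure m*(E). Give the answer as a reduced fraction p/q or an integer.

E = Q cap (-9, -44/5) is a subset of Q, which is countable. Enumerate Q = {q_1, q_2, ...}; for any eps > 0, cover q_k by the open interval (q_k - eps/2^(k+1), q_k + eps/2^(k+1)), of length eps/2^k. The total cover length is sum_{k>=1} eps/2^k = eps. Hence m*(E) <= m*(Q) <= eps for every eps > 0, and since outer measure is non-negative, m*(E) = 0.

0


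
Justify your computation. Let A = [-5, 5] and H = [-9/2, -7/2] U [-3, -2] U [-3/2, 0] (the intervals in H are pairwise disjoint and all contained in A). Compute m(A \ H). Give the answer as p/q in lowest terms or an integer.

The ambient interval has length m(A) = 5 - (-5) = 10.
Since the holes are disjoint and sit inside A, by finite additivity
  m(H) = sum_i (b_i - a_i), and m(A \ H) = m(A) - m(H).
Computing the hole measures:
  m(H_1) = -7/2 - (-9/2) = 1.
  m(H_2) = -2 - (-3) = 1.
  m(H_3) = 0 - (-3/2) = 3/2.
Summed: m(H) = 1 + 1 + 3/2 = 7/2.
So m(A \ H) = 10 - 7/2 = 13/2.

13/2


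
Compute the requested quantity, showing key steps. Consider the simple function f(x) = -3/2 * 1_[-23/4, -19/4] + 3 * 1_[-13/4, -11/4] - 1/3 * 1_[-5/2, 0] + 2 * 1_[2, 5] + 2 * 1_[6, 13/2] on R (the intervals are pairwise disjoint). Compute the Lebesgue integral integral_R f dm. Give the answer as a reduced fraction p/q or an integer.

For a simple function f = sum_i c_i * 1_{A_i} with disjoint A_i,
  integral f dm = sum_i c_i * m(A_i).
Lengths of the A_i:
  m(A_1) = -19/4 - (-23/4) = 1.
  m(A_2) = -11/4 - (-13/4) = 1/2.
  m(A_3) = 0 - (-5/2) = 5/2.
  m(A_4) = 5 - 2 = 3.
  m(A_5) = 13/2 - 6 = 1/2.
Contributions c_i * m(A_i):
  (-3/2) * (1) = -3/2.
  (3) * (1/2) = 3/2.
  (-1/3) * (5/2) = -5/6.
  (2) * (3) = 6.
  (2) * (1/2) = 1.
Total: -3/2 + 3/2 - 5/6 + 6 + 1 = 37/6.

37/6


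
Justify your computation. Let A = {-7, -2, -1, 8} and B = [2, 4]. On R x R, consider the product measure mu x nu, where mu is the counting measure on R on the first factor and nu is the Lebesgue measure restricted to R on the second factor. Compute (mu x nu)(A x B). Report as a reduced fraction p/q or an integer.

For a measurable rectangle A x B, the product measure satisfies
  (mu x nu)(A x B) = mu(A) * nu(B).
  mu(A) = 4.
  nu(B) = 2.
  (mu x nu)(A x B) = 4 * 2 = 8.

8


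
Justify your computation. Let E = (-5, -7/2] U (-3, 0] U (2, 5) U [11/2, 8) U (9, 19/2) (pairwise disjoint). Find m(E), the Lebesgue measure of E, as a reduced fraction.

For pairwise disjoint intervals, m(union_i I_i) = sum_i m(I_i),
and m is invariant under swapping open/closed endpoints (single points have measure 0).
So m(E) = sum_i (b_i - a_i).
  I_1 has length -7/2 - (-5) = 3/2.
  I_2 has length 0 - (-3) = 3.
  I_3 has length 5 - 2 = 3.
  I_4 has length 8 - 11/2 = 5/2.
  I_5 has length 19/2 - 9 = 1/2.
Summing:
  m(E) = 3/2 + 3 + 3 + 5/2 + 1/2 = 21/2.

21/2


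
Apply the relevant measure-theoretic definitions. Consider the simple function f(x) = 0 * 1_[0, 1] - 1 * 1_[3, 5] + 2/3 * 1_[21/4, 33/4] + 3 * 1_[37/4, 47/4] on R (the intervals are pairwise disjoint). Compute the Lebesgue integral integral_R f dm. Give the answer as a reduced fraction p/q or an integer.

For a simple function f = sum_i c_i * 1_{A_i} with disjoint A_i,
  integral f dm = sum_i c_i * m(A_i).
Lengths of the A_i:
  m(A_1) = 1 - 0 = 1.
  m(A_2) = 5 - 3 = 2.
  m(A_3) = 33/4 - 21/4 = 3.
  m(A_4) = 47/4 - 37/4 = 5/2.
Contributions c_i * m(A_i):
  (0) * (1) = 0.
  (-1) * (2) = -2.
  (2/3) * (3) = 2.
  (3) * (5/2) = 15/2.
Total: 0 - 2 + 2 + 15/2 = 15/2.

15/2


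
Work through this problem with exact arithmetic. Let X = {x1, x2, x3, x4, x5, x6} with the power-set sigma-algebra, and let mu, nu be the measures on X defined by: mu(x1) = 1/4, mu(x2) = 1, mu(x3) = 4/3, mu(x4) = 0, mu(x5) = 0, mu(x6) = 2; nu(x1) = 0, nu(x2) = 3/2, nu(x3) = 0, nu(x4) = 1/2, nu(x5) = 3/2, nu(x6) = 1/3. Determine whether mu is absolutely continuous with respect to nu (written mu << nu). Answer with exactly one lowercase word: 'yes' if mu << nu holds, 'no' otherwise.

mu << nu means: every nu-null measurable set is also mu-null; equivalently, for every atom x, if nu({x}) = 0 then mu({x}) = 0.
Checking each atom:
  x1: nu = 0, mu = 1/4 > 0 -> violates mu << nu.
  x2: nu = 3/2 > 0 -> no constraint.
  x3: nu = 0, mu = 4/3 > 0 -> violates mu << nu.
  x4: nu = 1/2 > 0 -> no constraint.
  x5: nu = 3/2 > 0 -> no constraint.
  x6: nu = 1/3 > 0 -> no constraint.
The atom(s) x1, x3 violate the condition (nu = 0 but mu > 0). Therefore mu is NOT absolutely continuous w.r.t. nu.

no


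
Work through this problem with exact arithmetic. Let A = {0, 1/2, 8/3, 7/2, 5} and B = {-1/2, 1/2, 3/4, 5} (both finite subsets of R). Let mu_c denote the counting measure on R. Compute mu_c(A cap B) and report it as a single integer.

Counting measure on a finite set equals cardinality. mu_c(A cap B) = |A cap B| (elements appearing in both).
Enumerating the elements of A that also lie in B gives 2 element(s).
So mu_c(A cap B) = 2.

2


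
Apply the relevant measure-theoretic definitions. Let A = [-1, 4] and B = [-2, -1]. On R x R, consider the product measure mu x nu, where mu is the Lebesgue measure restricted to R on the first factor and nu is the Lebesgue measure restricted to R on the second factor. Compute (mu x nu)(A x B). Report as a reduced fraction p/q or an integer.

For a measurable rectangle A x B, the product measure satisfies
  (mu x nu)(A x B) = mu(A) * nu(B).
  mu(A) = 5.
  nu(B) = 1.
  (mu x nu)(A x B) = 5 * 1 = 5.

5


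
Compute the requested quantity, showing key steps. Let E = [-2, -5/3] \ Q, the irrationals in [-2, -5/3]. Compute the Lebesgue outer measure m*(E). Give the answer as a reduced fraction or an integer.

The interval I = [-2, -5/3] has m(I) = -5/3 - (-2) = 1/3 (endpoints are measure-zero, so open/closed/half-open agree). Write I = (I cap Q) u (I \ Q). The rationals in I are countable, so m*(I cap Q) = 0 (cover each rational by intervals whose total length is arbitrarily small). By countable subadditivity m*(I) <= m*(I cap Q) + m*(I \ Q), hence m*(I \ Q) >= m(I) = 1/3. The reverse inequality m*(I \ Q) <= m*(I) = 1/3 is trivial since (I \ Q) is a subset of I. Therefore m*(I \ Q) = 1/3.

1/3


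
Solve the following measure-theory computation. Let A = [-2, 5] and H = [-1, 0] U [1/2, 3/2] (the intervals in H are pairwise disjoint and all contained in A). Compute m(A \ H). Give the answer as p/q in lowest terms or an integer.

The ambient interval has length m(A) = 5 - (-2) = 7.
Since the holes are disjoint and sit inside A, by finite additivity
  m(H) = sum_i (b_i - a_i), and m(A \ H) = m(A) - m(H).
Computing the hole measures:
  m(H_1) = 0 - (-1) = 1.
  m(H_2) = 3/2 - 1/2 = 1.
Summed: m(H) = 1 + 1 = 2.
So m(A \ H) = 7 - 2 = 5.

5


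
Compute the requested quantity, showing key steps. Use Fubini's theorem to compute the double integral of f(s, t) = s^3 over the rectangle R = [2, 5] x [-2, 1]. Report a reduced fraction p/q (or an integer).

f(s, t) is a tensor product of a function of s and a function of t, and both factors are bounded continuous (hence Lebesgue integrable) on the rectangle, so Fubini's theorem applies:
  integral_R f d(m x m) = (integral_a1^b1 s^3 ds) * (integral_a2^b2 1 dt).
Inner integral in s: integral_{2}^{5} s^3 ds = (5^4 - 2^4)/4
  = 609/4.
Inner integral in t: integral_{-2}^{1} 1 dt = (1^1 - (-2)^1)/1
  = 3.
Product: (609/4) * (3) = 1827/4.

1827/4


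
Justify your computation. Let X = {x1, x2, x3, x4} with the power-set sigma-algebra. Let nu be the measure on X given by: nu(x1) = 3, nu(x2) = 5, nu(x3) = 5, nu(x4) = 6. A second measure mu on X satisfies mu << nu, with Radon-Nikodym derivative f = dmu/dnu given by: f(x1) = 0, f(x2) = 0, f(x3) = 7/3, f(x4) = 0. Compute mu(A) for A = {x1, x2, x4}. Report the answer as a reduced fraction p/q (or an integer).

By the defining property of the Radon-Nikodym derivative, for every measurable set A,
  mu(A) = integral_A f dnu.
Since nu is a discrete measure concentrated on the atoms of X, the integral over A reduces to the sum
  mu(A) = sum_{x in A} f(x) * nu({x}).
Computing each term:
  x1: f(x1) * nu(x1) = 0 * 3 = 0.
  x2: f(x2) * nu(x2) = 0 * 5 = 0.
  x4: f(x4) * nu(x4) = 0 * 6 = 0.
Summing: mu(A) = 0 + 0 + 0 = 0.

0


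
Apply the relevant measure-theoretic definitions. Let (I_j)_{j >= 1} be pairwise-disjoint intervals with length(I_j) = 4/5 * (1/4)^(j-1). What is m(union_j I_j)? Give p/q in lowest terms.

By countable additivity of the Lebesgue measure on pairwise disjoint measurable sets,
  m(union_{j >= 1} I_j) = sum_{j >= 1} m(I_j) = sum_{j >= 1} a * r^(j-1),
  with a = 4/5 and r = 1/4.
Since 0 < r = 1/4 < 1, the geometric series converges:
  sum_{j >= 1} a * r^(j-1) = a / (1 - r).
  = 4/5 / (1 - 1/4)
  = 4/5 / (3/4)
  = 16/15.

16/15


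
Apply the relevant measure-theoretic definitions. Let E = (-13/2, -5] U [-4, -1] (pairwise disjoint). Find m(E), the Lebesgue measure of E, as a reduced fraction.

For pairwise disjoint intervals, m(union_i I_i) = sum_i m(I_i),
and m is invariant under swapping open/closed endpoints (single points have measure 0).
So m(E) = sum_i (b_i - a_i).
  I_1 has length -5 - (-13/2) = 3/2.
  I_2 has length -1 - (-4) = 3.
Summing:
  m(E) = 3/2 + 3 = 9/2.

9/2


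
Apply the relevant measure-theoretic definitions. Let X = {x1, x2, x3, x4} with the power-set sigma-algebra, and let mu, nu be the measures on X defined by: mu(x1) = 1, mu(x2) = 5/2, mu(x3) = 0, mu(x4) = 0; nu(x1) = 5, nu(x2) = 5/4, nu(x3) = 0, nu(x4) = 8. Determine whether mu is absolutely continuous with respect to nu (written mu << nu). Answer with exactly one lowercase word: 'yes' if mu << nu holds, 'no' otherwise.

mu << nu means: every nu-null measurable set is also mu-null; equivalently, for every atom x, if nu({x}) = 0 then mu({x}) = 0.
Checking each atom:
  x1: nu = 5 > 0 -> no constraint.
  x2: nu = 5/4 > 0 -> no constraint.
  x3: nu = 0, mu = 0 -> consistent with mu << nu.
  x4: nu = 8 > 0 -> no constraint.
No atom violates the condition. Therefore mu << nu.

yes


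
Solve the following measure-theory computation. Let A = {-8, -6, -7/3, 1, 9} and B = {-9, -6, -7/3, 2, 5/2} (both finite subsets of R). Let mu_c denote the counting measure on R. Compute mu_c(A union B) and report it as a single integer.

Counting measure on a finite set equals cardinality. By inclusion-exclusion, |A union B| = |A| + |B| - |A cap B|.
|A| = 5, |B| = 5, |A cap B| = 2.
So mu_c(A union B) = 5 + 5 - 2 = 8.

8


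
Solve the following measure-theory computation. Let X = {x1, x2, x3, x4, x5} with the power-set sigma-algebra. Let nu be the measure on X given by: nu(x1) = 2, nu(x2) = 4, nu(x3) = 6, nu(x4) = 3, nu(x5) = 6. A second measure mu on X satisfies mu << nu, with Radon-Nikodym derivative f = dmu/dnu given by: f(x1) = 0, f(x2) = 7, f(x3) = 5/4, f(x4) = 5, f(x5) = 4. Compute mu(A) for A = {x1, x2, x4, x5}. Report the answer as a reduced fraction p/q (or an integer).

By the defining property of the Radon-Nikodym derivative, for every measurable set A,
  mu(A) = integral_A f dnu.
Since nu is a discrete measure concentrated on the atoms of X, the integral over A reduces to the sum
  mu(A) = sum_{x in A} f(x) * nu({x}).
Computing each term:
  x1: f(x1) * nu(x1) = 0 * 2 = 0.
  x2: f(x2) * nu(x2) = 7 * 4 = 28.
  x4: f(x4) * nu(x4) = 5 * 3 = 15.
  x5: f(x5) * nu(x5) = 4 * 6 = 24.
Summing: mu(A) = 0 + 28 + 15 + 24 = 67.

67


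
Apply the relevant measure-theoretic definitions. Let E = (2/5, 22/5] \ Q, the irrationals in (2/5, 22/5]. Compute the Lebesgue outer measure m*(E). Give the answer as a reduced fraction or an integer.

The interval I = (2/5, 22/5] has m(I) = 22/5 - 2/5 = 4 (endpoints are measure-zero, so open/closed/half-open agree). Write I = (I cap Q) u (I \ Q). The rationals in I are countable, so m*(I cap Q) = 0 (cover each rational by intervals whose total length is arbitrarily small). By countable subadditivity m*(I) <= m*(I cap Q) + m*(I \ Q), hence m*(I \ Q) >= m(I) = 4. The reverse inequality m*(I \ Q) <= m*(I) = 4 is trivial since (I \ Q) is a subset of I. Therefore m*(I \ Q) = 4.

4


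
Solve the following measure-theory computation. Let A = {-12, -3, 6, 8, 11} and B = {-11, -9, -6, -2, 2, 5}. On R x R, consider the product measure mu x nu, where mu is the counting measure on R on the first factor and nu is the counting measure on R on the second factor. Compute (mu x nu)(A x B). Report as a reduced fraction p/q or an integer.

For a measurable rectangle A x B, the product measure satisfies
  (mu x nu)(A x B) = mu(A) * nu(B).
  mu(A) = 5.
  nu(B) = 6.
  (mu x nu)(A x B) = 5 * 6 = 30.

30


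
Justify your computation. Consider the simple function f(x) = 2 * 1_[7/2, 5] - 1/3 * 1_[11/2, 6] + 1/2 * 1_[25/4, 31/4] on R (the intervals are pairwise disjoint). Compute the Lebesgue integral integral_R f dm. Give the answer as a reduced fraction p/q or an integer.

For a simple function f = sum_i c_i * 1_{A_i} with disjoint A_i,
  integral f dm = sum_i c_i * m(A_i).
Lengths of the A_i:
  m(A_1) = 5 - 7/2 = 3/2.
  m(A_2) = 6 - 11/2 = 1/2.
  m(A_3) = 31/4 - 25/4 = 3/2.
Contributions c_i * m(A_i):
  (2) * (3/2) = 3.
  (-1/3) * (1/2) = -1/6.
  (1/2) * (3/2) = 3/4.
Total: 3 - 1/6 + 3/4 = 43/12.

43/12


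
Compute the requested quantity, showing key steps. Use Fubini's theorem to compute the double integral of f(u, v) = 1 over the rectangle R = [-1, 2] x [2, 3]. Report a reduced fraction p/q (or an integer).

f(u, v) is a tensor product of a function of u and a function of v, and both factors are bounded continuous (hence Lebesgue integrable) on the rectangle, so Fubini's theorem applies:
  integral_R f d(m x m) = (integral_a1^b1 1 du) * (integral_a2^b2 1 dv).
Inner integral in u: integral_{-1}^{2} 1 du = (2^1 - (-1)^1)/1
  = 3.
Inner integral in v: integral_{2}^{3} 1 dv = (3^1 - 2^1)/1
  = 1.
Product: (3) * (1) = 3.

3


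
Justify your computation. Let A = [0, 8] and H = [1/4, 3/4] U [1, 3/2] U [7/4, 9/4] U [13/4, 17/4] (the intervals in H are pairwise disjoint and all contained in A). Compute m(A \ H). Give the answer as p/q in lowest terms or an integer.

The ambient interval has length m(A) = 8 - 0 = 8.
Since the holes are disjoint and sit inside A, by finite additivity
  m(H) = sum_i (b_i - a_i), and m(A \ H) = m(A) - m(H).
Computing the hole measures:
  m(H_1) = 3/4 - 1/4 = 1/2.
  m(H_2) = 3/2 - 1 = 1/2.
  m(H_3) = 9/4 - 7/4 = 1/2.
  m(H_4) = 17/4 - 13/4 = 1.
Summed: m(H) = 1/2 + 1/2 + 1/2 + 1 = 5/2.
So m(A \ H) = 8 - 5/2 = 11/2.

11/2


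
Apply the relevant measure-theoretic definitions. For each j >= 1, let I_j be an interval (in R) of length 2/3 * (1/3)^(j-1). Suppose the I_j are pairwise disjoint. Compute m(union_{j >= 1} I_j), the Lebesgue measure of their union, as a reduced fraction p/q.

By countable additivity of the Lebesgue measure on pairwise disjoint measurable sets,
  m(union_{j >= 1} I_j) = sum_{j >= 1} m(I_j) = sum_{j >= 1} a * r^(j-1),
  with a = 2/3 and r = 1/3.
Since 0 < r = 1/3 < 1, the geometric series converges:
  sum_{j >= 1} a * r^(j-1) = a / (1 - r).
  = 2/3 / (1 - 1/3)
  = 2/3 / (2/3)
  = 1.

1


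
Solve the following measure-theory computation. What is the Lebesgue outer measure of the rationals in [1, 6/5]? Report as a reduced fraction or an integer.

The set Q cap [1, 6/5] is countable (a subset of the countable set Q). Lebesgue outer measure of any countable set is 0: each singleton {q} has m*({q}) = 0, and by countable subadditivity m*(union_k {q_k}) <= sum_k m*({q_k}) = sum_k 0 = 0. The reverse inequality m*(E) >= 0 is automatic. So m*(Q cap [1, 6/5]) = 0.

0


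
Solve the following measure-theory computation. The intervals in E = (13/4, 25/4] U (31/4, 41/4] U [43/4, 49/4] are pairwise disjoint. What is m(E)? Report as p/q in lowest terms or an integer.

For pairwise disjoint intervals, m(union_i I_i) = sum_i m(I_i),
and m is invariant under swapping open/closed endpoints (single points have measure 0).
So m(E) = sum_i (b_i - a_i).
  I_1 has length 25/4 - 13/4 = 3.
  I_2 has length 41/4 - 31/4 = 5/2.
  I_3 has length 49/4 - 43/4 = 3/2.
Summing:
  m(E) = 3 + 5/2 + 3/2 = 7.

7


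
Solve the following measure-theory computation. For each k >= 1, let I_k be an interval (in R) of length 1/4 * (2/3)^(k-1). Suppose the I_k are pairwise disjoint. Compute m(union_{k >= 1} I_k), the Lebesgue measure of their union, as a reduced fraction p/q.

By countable additivity of the Lebesgue measure on pairwise disjoint measurable sets,
  m(union_{k >= 1} I_k) = sum_{k >= 1} m(I_k) = sum_{k >= 1} a * r^(k-1),
  with a = 1/4 and r = 2/3.
Since 0 < r = 2/3 < 1, the geometric series converges:
  sum_{k >= 1} a * r^(k-1) = a / (1 - r).
  = 1/4 / (1 - 2/3)
  = 1/4 / (1/3)
  = 3/4.

3/4


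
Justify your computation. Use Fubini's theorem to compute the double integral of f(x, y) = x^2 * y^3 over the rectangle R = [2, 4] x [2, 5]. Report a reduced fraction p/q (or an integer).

f(x, y) is a tensor product of a function of x and a function of y, and both factors are bounded continuous (hence Lebesgue integrable) on the rectangle, so Fubini's theorem applies:
  integral_R f d(m x m) = (integral_a1^b1 x^2 dx) * (integral_a2^b2 y^3 dy).
Inner integral in x: integral_{2}^{4} x^2 dx = (4^3 - 2^3)/3
  = 56/3.
Inner integral in y: integral_{2}^{5} y^3 dy = (5^4 - 2^4)/4
  = 609/4.
Product: (56/3) * (609/4) = 2842.

2842


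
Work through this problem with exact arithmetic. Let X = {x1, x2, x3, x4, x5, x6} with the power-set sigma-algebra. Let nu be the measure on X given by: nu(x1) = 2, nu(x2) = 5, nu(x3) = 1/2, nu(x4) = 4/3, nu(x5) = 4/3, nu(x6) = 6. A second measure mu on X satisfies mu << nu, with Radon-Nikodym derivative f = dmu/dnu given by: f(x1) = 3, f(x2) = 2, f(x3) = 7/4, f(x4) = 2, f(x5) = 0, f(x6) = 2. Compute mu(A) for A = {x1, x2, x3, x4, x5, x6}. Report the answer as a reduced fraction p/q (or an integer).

By the defining property of the Radon-Nikodym derivative, for every measurable set A,
  mu(A) = integral_A f dnu.
Since nu is a discrete measure concentrated on the atoms of X, the integral over A reduces to the sum
  mu(A) = sum_{x in A} f(x) * nu({x}).
Computing each term:
  x1: f(x1) * nu(x1) = 3 * 2 = 6.
  x2: f(x2) * nu(x2) = 2 * 5 = 10.
  x3: f(x3) * nu(x3) = 7/4 * 1/2 = 7/8.
  x4: f(x4) * nu(x4) = 2 * 4/3 = 8/3.
  x5: f(x5) * nu(x5) = 0 * 4/3 = 0.
  x6: f(x6) * nu(x6) = 2 * 6 = 12.
Summing: mu(A) = 6 + 10 + 7/8 + 8/3 + 0 + 12 = 757/24.

757/24


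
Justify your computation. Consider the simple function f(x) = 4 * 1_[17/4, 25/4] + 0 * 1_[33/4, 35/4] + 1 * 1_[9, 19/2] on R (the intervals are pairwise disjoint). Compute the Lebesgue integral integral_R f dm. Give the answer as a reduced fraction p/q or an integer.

For a simple function f = sum_i c_i * 1_{A_i} with disjoint A_i,
  integral f dm = sum_i c_i * m(A_i).
Lengths of the A_i:
  m(A_1) = 25/4 - 17/4 = 2.
  m(A_2) = 35/4 - 33/4 = 1/2.
  m(A_3) = 19/2 - 9 = 1/2.
Contributions c_i * m(A_i):
  (4) * (2) = 8.
  (0) * (1/2) = 0.
  (1) * (1/2) = 1/2.
Total: 8 + 0 + 1/2 = 17/2.

17/2


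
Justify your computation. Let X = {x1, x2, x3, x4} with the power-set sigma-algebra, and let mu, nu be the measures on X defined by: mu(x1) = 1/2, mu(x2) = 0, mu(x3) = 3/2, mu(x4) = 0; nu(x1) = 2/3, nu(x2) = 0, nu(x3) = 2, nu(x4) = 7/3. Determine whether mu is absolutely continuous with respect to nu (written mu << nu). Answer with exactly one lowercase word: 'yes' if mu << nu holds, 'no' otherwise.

mu << nu means: every nu-null measurable set is also mu-null; equivalently, for every atom x, if nu({x}) = 0 then mu({x}) = 0.
Checking each atom:
  x1: nu = 2/3 > 0 -> no constraint.
  x2: nu = 0, mu = 0 -> consistent with mu << nu.
  x3: nu = 2 > 0 -> no constraint.
  x4: nu = 7/3 > 0 -> no constraint.
No atom violates the condition. Therefore mu << nu.

yes


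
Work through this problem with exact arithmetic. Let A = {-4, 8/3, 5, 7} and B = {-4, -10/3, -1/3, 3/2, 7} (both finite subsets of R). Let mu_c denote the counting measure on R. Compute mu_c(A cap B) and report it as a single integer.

Counting measure on a finite set equals cardinality. mu_c(A cap B) = |A cap B| (elements appearing in both).
Enumerating the elements of A that also lie in B gives 2 element(s).
So mu_c(A cap B) = 2.

2


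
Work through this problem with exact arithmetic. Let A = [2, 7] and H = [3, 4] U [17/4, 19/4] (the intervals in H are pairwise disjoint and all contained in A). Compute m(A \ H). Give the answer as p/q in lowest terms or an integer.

The ambient interval has length m(A) = 7 - 2 = 5.
Since the holes are disjoint and sit inside A, by finite additivity
  m(H) = sum_i (b_i - a_i), and m(A \ H) = m(A) - m(H).
Computing the hole measures:
  m(H_1) = 4 - 3 = 1.
  m(H_2) = 19/4 - 17/4 = 1/2.
Summed: m(H) = 1 + 1/2 = 3/2.
So m(A \ H) = 5 - 3/2 = 7/2.

7/2


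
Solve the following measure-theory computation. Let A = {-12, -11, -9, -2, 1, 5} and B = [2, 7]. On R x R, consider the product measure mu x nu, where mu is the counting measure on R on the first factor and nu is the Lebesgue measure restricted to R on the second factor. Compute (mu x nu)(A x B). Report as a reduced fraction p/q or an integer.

For a measurable rectangle A x B, the product measure satisfies
  (mu x nu)(A x B) = mu(A) * nu(B).
  mu(A) = 6.
  nu(B) = 5.
  (mu x nu)(A x B) = 6 * 5 = 30.

30


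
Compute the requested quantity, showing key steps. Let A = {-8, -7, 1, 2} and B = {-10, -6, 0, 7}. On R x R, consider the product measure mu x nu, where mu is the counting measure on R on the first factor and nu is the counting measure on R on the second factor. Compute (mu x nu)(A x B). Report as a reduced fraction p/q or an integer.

For a measurable rectangle A x B, the product measure satisfies
  (mu x nu)(A x B) = mu(A) * nu(B).
  mu(A) = 4.
  nu(B) = 4.
  (mu x nu)(A x B) = 4 * 4 = 16.

16


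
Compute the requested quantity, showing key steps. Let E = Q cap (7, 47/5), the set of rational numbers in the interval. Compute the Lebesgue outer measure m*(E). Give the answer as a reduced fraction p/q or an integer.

E = Q cap (7, 47/5) is a subset of Q, which is countable. Enumerate Q = {q_1, q_2, ...}; for any eps > 0, cover q_k by the open interval (q_k - eps/2^(k+1), q_k + eps/2^(k+1)), of length eps/2^k. The total cover length is sum_{k>=1} eps/2^k = eps. Hence m*(E) <= m*(Q) <= eps for every eps > 0, and since outer measure is non-negative, m*(E) = 0.

0


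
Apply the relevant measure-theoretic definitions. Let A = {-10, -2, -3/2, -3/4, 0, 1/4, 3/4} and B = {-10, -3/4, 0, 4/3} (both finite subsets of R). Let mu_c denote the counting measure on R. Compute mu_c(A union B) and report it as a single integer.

Counting measure on a finite set equals cardinality. By inclusion-exclusion, |A union B| = |A| + |B| - |A cap B|.
|A| = 7, |B| = 4, |A cap B| = 3.
So mu_c(A union B) = 7 + 4 - 3 = 8.

8


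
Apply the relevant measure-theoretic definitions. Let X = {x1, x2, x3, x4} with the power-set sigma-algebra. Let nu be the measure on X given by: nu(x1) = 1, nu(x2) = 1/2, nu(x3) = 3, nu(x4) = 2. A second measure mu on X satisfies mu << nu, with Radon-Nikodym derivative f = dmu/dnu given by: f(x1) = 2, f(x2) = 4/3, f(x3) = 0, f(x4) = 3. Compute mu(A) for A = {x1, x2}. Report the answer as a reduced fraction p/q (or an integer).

By the defining property of the Radon-Nikodym derivative, for every measurable set A,
  mu(A) = integral_A f dnu.
Since nu is a discrete measure concentrated on the atoms of X, the integral over A reduces to the sum
  mu(A) = sum_{x in A} f(x) * nu({x}).
Computing each term:
  x1: f(x1) * nu(x1) = 2 * 1 = 2.
  x2: f(x2) * nu(x2) = 4/3 * 1/2 = 2/3.
Summing: mu(A) = 2 + 2/3 = 8/3.

8/3


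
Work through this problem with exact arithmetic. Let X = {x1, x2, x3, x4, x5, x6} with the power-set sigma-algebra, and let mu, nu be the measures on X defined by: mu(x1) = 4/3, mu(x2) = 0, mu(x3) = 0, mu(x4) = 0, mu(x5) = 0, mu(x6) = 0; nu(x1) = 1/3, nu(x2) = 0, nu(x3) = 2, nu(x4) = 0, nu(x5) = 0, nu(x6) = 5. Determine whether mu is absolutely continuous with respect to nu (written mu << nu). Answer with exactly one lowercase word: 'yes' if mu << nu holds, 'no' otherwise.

mu << nu means: every nu-null measurable set is also mu-null; equivalently, for every atom x, if nu({x}) = 0 then mu({x}) = 0.
Checking each atom:
  x1: nu = 1/3 > 0 -> no constraint.
  x2: nu = 0, mu = 0 -> consistent with mu << nu.
  x3: nu = 2 > 0 -> no constraint.
  x4: nu = 0, mu = 0 -> consistent with mu << nu.
  x5: nu = 0, mu = 0 -> consistent with mu << nu.
  x6: nu = 5 > 0 -> no constraint.
No atom violates the condition. Therefore mu << nu.

yes


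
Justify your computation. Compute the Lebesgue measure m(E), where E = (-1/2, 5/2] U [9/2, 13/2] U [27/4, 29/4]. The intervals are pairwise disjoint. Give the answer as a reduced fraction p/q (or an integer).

For pairwise disjoint intervals, m(union_i I_i) = sum_i m(I_i),
and m is invariant under swapping open/closed endpoints (single points have measure 0).
So m(E) = sum_i (b_i - a_i).
  I_1 has length 5/2 - (-1/2) = 3.
  I_2 has length 13/2 - 9/2 = 2.
  I_3 has length 29/4 - 27/4 = 1/2.
Summing:
  m(E) = 3 + 2 + 1/2 = 11/2.

11/2


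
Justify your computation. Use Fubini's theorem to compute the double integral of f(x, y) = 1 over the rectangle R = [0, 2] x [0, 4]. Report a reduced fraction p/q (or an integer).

f(x, y) is a tensor product of a function of x and a function of y, and both factors are bounded continuous (hence Lebesgue integrable) on the rectangle, so Fubini's theorem applies:
  integral_R f d(m x m) = (integral_a1^b1 1 dx) * (integral_a2^b2 1 dy).
Inner integral in x: integral_{0}^{2} 1 dx = (2^1 - 0^1)/1
  = 2.
Inner integral in y: integral_{0}^{4} 1 dy = (4^1 - 0^1)/1
  = 4.
Product: (2) * (4) = 8.

8


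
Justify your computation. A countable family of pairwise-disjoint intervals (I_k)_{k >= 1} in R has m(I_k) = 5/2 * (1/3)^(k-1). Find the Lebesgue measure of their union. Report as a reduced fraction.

By countable additivity of the Lebesgue measure on pairwise disjoint measurable sets,
  m(union_{k >= 1} I_k) = sum_{k >= 1} m(I_k) = sum_{k >= 1} a * r^(k-1),
  with a = 5/2 and r = 1/3.
Since 0 < r = 1/3 < 1, the geometric series converges:
  sum_{k >= 1} a * r^(k-1) = a / (1 - r).
  = 5/2 / (1 - 1/3)
  = 5/2 / (2/3)
  = 15/4.

15/4


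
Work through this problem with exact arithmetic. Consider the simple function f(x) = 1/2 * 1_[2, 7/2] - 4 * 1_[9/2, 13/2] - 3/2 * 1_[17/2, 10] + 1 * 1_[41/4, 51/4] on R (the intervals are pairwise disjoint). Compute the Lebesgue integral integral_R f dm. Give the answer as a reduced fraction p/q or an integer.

For a simple function f = sum_i c_i * 1_{A_i} with disjoint A_i,
  integral f dm = sum_i c_i * m(A_i).
Lengths of the A_i:
  m(A_1) = 7/2 - 2 = 3/2.
  m(A_2) = 13/2 - 9/2 = 2.
  m(A_3) = 10 - 17/2 = 3/2.
  m(A_4) = 51/4 - 41/4 = 5/2.
Contributions c_i * m(A_i):
  (1/2) * (3/2) = 3/4.
  (-4) * (2) = -8.
  (-3/2) * (3/2) = -9/4.
  (1) * (5/2) = 5/2.
Total: 3/4 - 8 - 9/4 + 5/2 = -7.

-7


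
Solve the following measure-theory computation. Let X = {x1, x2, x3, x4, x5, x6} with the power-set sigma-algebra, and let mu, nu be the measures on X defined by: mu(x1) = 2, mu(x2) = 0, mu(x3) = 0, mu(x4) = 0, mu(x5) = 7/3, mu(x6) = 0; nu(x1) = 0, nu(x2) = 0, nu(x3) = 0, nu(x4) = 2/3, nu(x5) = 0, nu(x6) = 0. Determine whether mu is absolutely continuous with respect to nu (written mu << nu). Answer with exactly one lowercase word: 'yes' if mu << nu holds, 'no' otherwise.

mu << nu means: every nu-null measurable set is also mu-null; equivalently, for every atom x, if nu({x}) = 0 then mu({x}) = 0.
Checking each atom:
  x1: nu = 0, mu = 2 > 0 -> violates mu << nu.
  x2: nu = 0, mu = 0 -> consistent with mu << nu.
  x3: nu = 0, mu = 0 -> consistent with mu << nu.
  x4: nu = 2/3 > 0 -> no constraint.
  x5: nu = 0, mu = 7/3 > 0 -> violates mu << nu.
  x6: nu = 0, mu = 0 -> consistent with mu << nu.
The atom(s) x1, x5 violate the condition (nu = 0 but mu > 0). Therefore mu is NOT absolutely continuous w.r.t. nu.

no


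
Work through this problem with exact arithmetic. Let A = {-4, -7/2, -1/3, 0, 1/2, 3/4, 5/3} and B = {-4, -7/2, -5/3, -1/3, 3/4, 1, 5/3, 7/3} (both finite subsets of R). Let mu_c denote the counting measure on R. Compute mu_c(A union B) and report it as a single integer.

Counting measure on a finite set equals cardinality. By inclusion-exclusion, |A union B| = |A| + |B| - |A cap B|.
|A| = 7, |B| = 8, |A cap B| = 5.
So mu_c(A union B) = 7 + 8 - 5 = 10.

10


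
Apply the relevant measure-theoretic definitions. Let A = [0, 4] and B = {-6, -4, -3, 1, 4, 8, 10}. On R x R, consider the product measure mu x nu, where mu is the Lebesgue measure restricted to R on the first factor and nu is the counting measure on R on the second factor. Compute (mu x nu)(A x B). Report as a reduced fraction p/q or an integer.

For a measurable rectangle A x B, the product measure satisfies
  (mu x nu)(A x B) = mu(A) * nu(B).
  mu(A) = 4.
  nu(B) = 7.
  (mu x nu)(A x B) = 4 * 7 = 28.

28


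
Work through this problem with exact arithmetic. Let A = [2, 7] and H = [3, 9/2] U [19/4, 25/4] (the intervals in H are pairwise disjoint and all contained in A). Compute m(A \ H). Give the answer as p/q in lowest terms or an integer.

The ambient interval has length m(A) = 7 - 2 = 5.
Since the holes are disjoint and sit inside A, by finite additivity
  m(H) = sum_i (b_i - a_i), and m(A \ H) = m(A) - m(H).
Computing the hole measures:
  m(H_1) = 9/2 - 3 = 3/2.
  m(H_2) = 25/4 - 19/4 = 3/2.
Summed: m(H) = 3/2 + 3/2 = 3.
So m(A \ H) = 5 - 3 = 2.

2


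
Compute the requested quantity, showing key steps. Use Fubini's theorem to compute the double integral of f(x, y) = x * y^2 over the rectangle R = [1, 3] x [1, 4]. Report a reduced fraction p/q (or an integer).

f(x, y) is a tensor product of a function of x and a function of y, and both factors are bounded continuous (hence Lebesgue integrable) on the rectangle, so Fubini's theorem applies:
  integral_R f d(m x m) = (integral_a1^b1 x dx) * (integral_a2^b2 y^2 dy).
Inner integral in x: integral_{1}^{3} x dx = (3^2 - 1^2)/2
  = 4.
Inner integral in y: integral_{1}^{4} y^2 dy = (4^3 - 1^3)/3
  = 21.
Product: (4) * (21) = 84.

84


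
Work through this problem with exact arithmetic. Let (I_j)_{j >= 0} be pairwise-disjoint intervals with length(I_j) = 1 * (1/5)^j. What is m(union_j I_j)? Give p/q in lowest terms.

By countable additivity of the Lebesgue measure on pairwise disjoint measurable sets,
  m(union_{j >= 0} I_j) = sum_{j >= 0} m(I_j) = sum_{j >= 0} a * r^j,
  with a = 1 and r = 1/5.
Since 0 < r = 1/5 < 1, the geometric series converges:
  sum_{j >= 0} a * r^j = a / (1 - r).
  = 1 / (1 - 1/5)
  = 1 / (4/5)
  = 5/4.

5/4


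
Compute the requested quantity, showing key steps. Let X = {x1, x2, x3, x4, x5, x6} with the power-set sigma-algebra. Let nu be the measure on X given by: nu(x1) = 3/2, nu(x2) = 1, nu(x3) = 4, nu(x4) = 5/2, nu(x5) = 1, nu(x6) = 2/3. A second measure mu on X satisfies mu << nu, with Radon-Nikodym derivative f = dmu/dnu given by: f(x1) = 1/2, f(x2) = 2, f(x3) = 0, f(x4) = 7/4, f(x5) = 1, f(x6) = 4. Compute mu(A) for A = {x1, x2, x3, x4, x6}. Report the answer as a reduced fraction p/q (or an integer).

By the defining property of the Radon-Nikodym derivative, for every measurable set A,
  mu(A) = integral_A f dnu.
Since nu is a discrete measure concentrated on the atoms of X, the integral over A reduces to the sum
  mu(A) = sum_{x in A} f(x) * nu({x}).
Computing each term:
  x1: f(x1) * nu(x1) = 1/2 * 3/2 = 3/4.
  x2: f(x2) * nu(x2) = 2 * 1 = 2.
  x3: f(x3) * nu(x3) = 0 * 4 = 0.
  x4: f(x4) * nu(x4) = 7/4 * 5/2 = 35/8.
  x6: f(x6) * nu(x6) = 4 * 2/3 = 8/3.
Summing: mu(A) = 3/4 + 2 + 0 + 35/8 + 8/3 = 235/24.

235/24


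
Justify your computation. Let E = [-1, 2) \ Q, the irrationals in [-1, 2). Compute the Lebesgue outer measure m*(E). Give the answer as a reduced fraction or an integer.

The interval I = [-1, 2) has m(I) = 2 - (-1) = 3 (endpoints are measure-zero, so open/closed/half-open agree). Write I = (I cap Q) u (I \ Q). The rationals in I are countable, so m*(I cap Q) = 0 (cover each rational by intervals whose total length is arbitrarily small). By countable subadditivity m*(I) <= m*(I cap Q) + m*(I \ Q), hence m*(I \ Q) >= m(I) = 3. The reverse inequality m*(I \ Q) <= m*(I) = 3 is trivial since (I \ Q) is a subset of I. Therefore m*(I \ Q) = 3.

3


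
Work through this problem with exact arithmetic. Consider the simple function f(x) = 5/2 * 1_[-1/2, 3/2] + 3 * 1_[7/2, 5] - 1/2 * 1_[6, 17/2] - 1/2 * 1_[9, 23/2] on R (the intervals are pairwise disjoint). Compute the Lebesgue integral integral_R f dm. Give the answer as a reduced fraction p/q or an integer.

For a simple function f = sum_i c_i * 1_{A_i} with disjoint A_i,
  integral f dm = sum_i c_i * m(A_i).
Lengths of the A_i:
  m(A_1) = 3/2 - (-1/2) = 2.
  m(A_2) = 5 - 7/2 = 3/2.
  m(A_3) = 17/2 - 6 = 5/2.
  m(A_4) = 23/2 - 9 = 5/2.
Contributions c_i * m(A_i):
  (5/2) * (2) = 5.
  (3) * (3/2) = 9/2.
  (-1/2) * (5/2) = -5/4.
  (-1/2) * (5/2) = -5/4.
Total: 5 + 9/2 - 5/4 - 5/4 = 7.

7


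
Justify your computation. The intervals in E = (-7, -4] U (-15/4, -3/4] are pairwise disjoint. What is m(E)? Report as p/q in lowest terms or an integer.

For pairwise disjoint intervals, m(union_i I_i) = sum_i m(I_i),
and m is invariant under swapping open/closed endpoints (single points have measure 0).
So m(E) = sum_i (b_i - a_i).
  I_1 has length -4 - (-7) = 3.
  I_2 has length -3/4 - (-15/4) = 3.
Summing:
  m(E) = 3 + 3 = 6.

6


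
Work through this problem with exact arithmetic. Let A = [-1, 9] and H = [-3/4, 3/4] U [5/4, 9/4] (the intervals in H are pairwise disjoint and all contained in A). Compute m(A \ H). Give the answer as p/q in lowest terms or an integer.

The ambient interval has length m(A) = 9 - (-1) = 10.
Since the holes are disjoint and sit inside A, by finite additivity
  m(H) = sum_i (b_i - a_i), and m(A \ H) = m(A) - m(H).
Computing the hole measures:
  m(H_1) = 3/4 - (-3/4) = 3/2.
  m(H_2) = 9/4 - 5/4 = 1.
Summed: m(H) = 3/2 + 1 = 5/2.
So m(A \ H) = 10 - 5/2 = 15/2.

15/2


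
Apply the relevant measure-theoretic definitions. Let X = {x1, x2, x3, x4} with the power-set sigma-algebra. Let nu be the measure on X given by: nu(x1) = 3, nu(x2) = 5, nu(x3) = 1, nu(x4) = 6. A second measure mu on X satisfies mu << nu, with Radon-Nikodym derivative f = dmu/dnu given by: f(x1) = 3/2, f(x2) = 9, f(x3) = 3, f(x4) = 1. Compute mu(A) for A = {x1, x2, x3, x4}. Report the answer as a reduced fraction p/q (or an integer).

By the defining property of the Radon-Nikodym derivative, for every measurable set A,
  mu(A) = integral_A f dnu.
Since nu is a discrete measure concentrated on the atoms of X, the integral over A reduces to the sum
  mu(A) = sum_{x in A} f(x) * nu({x}).
Computing each term:
  x1: f(x1) * nu(x1) = 3/2 * 3 = 9/2.
  x2: f(x2) * nu(x2) = 9 * 5 = 45.
  x3: f(x3) * nu(x3) = 3 * 1 = 3.
  x4: f(x4) * nu(x4) = 1 * 6 = 6.
Summing: mu(A) = 9/2 + 45 + 3 + 6 = 117/2.

117/2


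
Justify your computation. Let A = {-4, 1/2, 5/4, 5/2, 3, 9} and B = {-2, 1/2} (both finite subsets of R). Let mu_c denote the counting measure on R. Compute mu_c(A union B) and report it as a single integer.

Counting measure on a finite set equals cardinality. By inclusion-exclusion, |A union B| = |A| + |B| - |A cap B|.
|A| = 6, |B| = 2, |A cap B| = 1.
So mu_c(A union B) = 6 + 2 - 1 = 7.

7


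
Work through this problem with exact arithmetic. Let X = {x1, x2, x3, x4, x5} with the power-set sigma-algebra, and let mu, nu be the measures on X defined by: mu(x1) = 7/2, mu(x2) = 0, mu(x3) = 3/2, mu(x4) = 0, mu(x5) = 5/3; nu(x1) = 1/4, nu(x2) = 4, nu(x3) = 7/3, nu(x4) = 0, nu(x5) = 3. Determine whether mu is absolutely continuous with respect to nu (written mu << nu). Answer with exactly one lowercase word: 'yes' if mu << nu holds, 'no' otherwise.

mu << nu means: every nu-null measurable set is also mu-null; equivalently, for every atom x, if nu({x}) = 0 then mu({x}) = 0.
Checking each atom:
  x1: nu = 1/4 > 0 -> no constraint.
  x2: nu = 4 > 0 -> no constraint.
  x3: nu = 7/3 > 0 -> no constraint.
  x4: nu = 0, mu = 0 -> consistent with mu << nu.
  x5: nu = 3 > 0 -> no constraint.
No atom violates the condition. Therefore mu << nu.

yes
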